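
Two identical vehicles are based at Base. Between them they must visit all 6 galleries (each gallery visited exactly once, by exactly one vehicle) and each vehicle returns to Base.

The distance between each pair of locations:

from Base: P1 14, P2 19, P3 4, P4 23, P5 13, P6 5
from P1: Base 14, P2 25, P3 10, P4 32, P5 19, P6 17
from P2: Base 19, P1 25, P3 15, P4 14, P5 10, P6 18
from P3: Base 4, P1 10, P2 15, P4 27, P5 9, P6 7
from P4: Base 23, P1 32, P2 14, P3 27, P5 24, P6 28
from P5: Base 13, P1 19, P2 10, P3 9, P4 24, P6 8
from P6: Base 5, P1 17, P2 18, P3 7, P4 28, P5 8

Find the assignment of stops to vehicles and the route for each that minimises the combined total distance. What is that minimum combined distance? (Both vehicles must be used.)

Try each way of splitting the stops between the two vehicles (each non-empty) and, for each split, find the best tour for each vehicle:
  {P1} + {P2, P3, P4, P5, P6}: 28 + 66 = 94
  {P2} + {P1, P3, P4, P5, P6}: 38 + 83 = 121
  {P1, P2} + {P3, P4, P5, P6}: 58 + 66 = 124
  {P3} + {P1, P2, P4, P5, P6}: 8 + 83 = 91
  {P1, P3} + {P2, P4, P5, P6}: 28 + 60 = 88
  {P2, P3} + {P1, P4, P5, P6}: 38 + 83 = 121
  … (31 splits in total)
Best: vehicle 1 Base → P1 → P3 → Base = 28; vehicle 2 Base → P4 → P2 → P5 → P6 → Base = 60; combined 88.

88 — the smallest possible combined total.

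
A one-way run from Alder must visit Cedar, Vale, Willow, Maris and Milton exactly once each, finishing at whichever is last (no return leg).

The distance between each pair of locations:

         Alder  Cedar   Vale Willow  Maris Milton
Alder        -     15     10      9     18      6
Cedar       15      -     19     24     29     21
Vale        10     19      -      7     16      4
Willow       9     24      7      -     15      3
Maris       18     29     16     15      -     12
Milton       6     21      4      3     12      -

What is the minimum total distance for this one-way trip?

There are 5! = 120 possible orderings.
Alder - Cedar - Vale - Willow - Maris - Milton: 15+19+7+15+12 = 68
Alder - Cedar - Vale - Willow - Milton - Maris: 15+19+7+3+12 = 56
Alder - Cedar - Vale - Maris - Willow - Milton: 15+19+16+15+3 = 68
Alder - Cedar - Vale - Maris - Milton - Willow: 15+19+16+12+3 = 65
Alder - Cedar - Vale - Milton - Willow - Maris: 15+19+4+3+15 = 56
Alder - Cedar - Vale - Milton - Maris - Willow: 15+19+4+12+15 = 65
Alder - Cedar - Willow - Vale - Maris - Milton: 15+24+7+16+12 = 74
Alder - Cedar - Willow - Vale - Milton - Maris: 15+24+7+4+12 = 62
Alder - Cedar - Willow - Maris - Vale - Milton: 15+24+15+16+4 = 74
Alder - Cedar - Willow - Maris - Milton - Vale: 15+24+15+12+4 = 70
Alder - Cedar - Willow - Milton - Vale - Maris: 15+24+3+4+16 = 62
Alder - Cedar - Willow - Milton - Maris - Vale: 15+24+3+12+16 = 70
Alder - Cedar - Maris - Vale - Willow - Milton: 15+29+16+7+3 = 70
Alder - Cedar - Maris - Vale - Milton - Willow: 15+29+16+4+3 = 67
… (106 more)
The minimum is 56.
One shortest path: Alder → Cedar → Vale → Willow → Milton → Maris.

Shortest open route: 56.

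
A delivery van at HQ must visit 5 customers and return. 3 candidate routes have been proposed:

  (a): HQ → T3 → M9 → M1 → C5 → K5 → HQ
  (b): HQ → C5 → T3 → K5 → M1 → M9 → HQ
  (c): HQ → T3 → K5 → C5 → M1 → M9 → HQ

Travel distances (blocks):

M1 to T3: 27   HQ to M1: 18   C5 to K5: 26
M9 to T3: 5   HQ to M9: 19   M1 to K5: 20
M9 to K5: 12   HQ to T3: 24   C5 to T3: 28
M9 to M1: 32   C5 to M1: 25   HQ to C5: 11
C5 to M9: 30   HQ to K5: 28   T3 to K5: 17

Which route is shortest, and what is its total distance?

127 blocks — (b) is the shortest.

(a): 24 + 5 + 32 + 25 + 26 + 28 = 140
(b): 11 + 28 + 17 + 20 + 32 + 19 = 127
(c): 24 + 17 + 26 + 25 + 32 + 19 = 143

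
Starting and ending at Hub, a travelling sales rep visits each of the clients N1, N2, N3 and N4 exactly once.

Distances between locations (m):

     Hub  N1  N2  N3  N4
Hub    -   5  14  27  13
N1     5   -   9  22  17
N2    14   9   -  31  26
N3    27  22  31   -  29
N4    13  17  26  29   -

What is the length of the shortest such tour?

Hub → N1 → N2 → N3 → N4 → Hub: 5+9+31+29+13 = 87
Hub → N1 → N2 → N4 → N3 → Hub: 5+9+26+29+27 = 96
Hub → N1 → N3 → N2 → N4 → Hub: 5+22+31+26+13 = 97
Hub → N1 → N3 → N4 → N2 → Hub: 5+22+29+26+14 = 96
Hub → N1 → N4 → N2 → N3 → Hub: 5+17+26+31+27 = 106
Hub → N1 → N4 → N3 → N2 → Hub: 5+17+29+31+14 = 96
Hub → N2 → N1 → N3 → N4 → Hub: 14+9+22+29+13 = 87
Hub → N2 → N1 → N4 → N3 → Hub: 14+9+17+29+27 = 96
Hub → N2 → N3 → N1 → N4 → Hub: 14+31+22+17+13 = 97
Hub → N2 → N4 → N1 → N3 → Hub: 14+26+17+22+27 = 106
Hub → N3 → N1 → N2 → N4 → Hub: 27+22+9+26+13 = 97
Hub → N3 → N2 → N1 → N4 → Hub: 27+31+9+17+13 = 97
The minimum is 87.
One optimal route: Hub → N1 → N2 → N3 → N4 → Hub (or its reverse).

Minimum total distance: 87 m.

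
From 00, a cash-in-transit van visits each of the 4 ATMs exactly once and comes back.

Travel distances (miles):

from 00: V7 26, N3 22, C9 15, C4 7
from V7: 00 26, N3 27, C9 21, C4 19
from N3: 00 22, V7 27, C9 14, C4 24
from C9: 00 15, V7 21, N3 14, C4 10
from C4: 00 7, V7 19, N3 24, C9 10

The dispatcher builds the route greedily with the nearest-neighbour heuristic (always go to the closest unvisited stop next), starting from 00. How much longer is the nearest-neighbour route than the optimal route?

00: C4=7, C9=15, N3=22, V7=26 ⇒ C4
C4: C9=10, V7=19, N3=24 ⇒ C9
C9: N3=14, V7=21 ⇒ N3
N3: V7=27 ⇒ V7
NN route 00 → C4 → C9 → N3 → V7 → 00 costs 84.
Optimal: 00 → C9 → N3 → V7 → C4 → 00 costs 82 (by enumerating all 12 distinct tours).
Excess = 84 − 82 = 2.

The nearest-neighbour route is 2 miles longer than optimal.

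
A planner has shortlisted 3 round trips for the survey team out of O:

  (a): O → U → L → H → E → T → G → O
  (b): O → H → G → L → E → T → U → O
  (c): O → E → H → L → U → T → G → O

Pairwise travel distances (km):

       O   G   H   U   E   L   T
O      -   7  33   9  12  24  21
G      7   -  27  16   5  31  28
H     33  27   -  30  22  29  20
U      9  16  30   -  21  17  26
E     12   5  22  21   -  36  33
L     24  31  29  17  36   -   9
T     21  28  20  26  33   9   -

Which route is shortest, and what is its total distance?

Shortest is (c), total 141 km.

(a): 9 + 17 + 29 + 22 + 33 + 28 + 7 = 145
(b): 33 + 27 + 31 + 36 + 33 + 26 + 9 = 195
(c): 12 + 22 + 29 + 17 + 26 + 28 + 7 = 141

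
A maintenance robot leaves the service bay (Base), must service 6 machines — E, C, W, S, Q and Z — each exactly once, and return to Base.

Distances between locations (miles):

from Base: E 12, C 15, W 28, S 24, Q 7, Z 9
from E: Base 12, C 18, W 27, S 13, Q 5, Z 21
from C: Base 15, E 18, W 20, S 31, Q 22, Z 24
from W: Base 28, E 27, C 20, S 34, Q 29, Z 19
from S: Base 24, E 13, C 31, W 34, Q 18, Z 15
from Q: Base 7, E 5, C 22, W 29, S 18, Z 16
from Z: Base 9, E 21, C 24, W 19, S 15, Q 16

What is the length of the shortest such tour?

There are 360 distinct closed tours to check (reversals are equivalent).
Base → E → C → W → S → Q → Z → Base: 12+18+20+34+18+16+9 = 127
Base → E → C → W → S → Z → Q → Base: 12+18+20+34+15+16+7 = 122
Base → E → C → W → Q → S → Z → Base: 12+18+20+29+18+15+9 = 121
Base → E → C → W → Q → Z → S → Base: 12+18+20+29+16+15+24 = 134
Base → E → C → W → Z → S → Q → Base: 12+18+20+19+15+18+7 = 109
Base → E → C → W → Z → Q → S → Base: 12+18+20+19+16+18+24 = 127
Base → E → C → S → W → Q → Z → Base: 12+18+31+34+29+16+9 = 149
Base → E → C → S → W → Z → Q → Base: 12+18+31+34+19+16+7 = 137
… (352 more)
Base → C → W → Z → S → E → Q → Base: 15+20+19+15+13+5+7 = 94  ← best
The minimum is 94.
One optimal route: Base → C → W → Z → S → E → Q → Base (or its reverse).

Shortest round trip = 94 miles.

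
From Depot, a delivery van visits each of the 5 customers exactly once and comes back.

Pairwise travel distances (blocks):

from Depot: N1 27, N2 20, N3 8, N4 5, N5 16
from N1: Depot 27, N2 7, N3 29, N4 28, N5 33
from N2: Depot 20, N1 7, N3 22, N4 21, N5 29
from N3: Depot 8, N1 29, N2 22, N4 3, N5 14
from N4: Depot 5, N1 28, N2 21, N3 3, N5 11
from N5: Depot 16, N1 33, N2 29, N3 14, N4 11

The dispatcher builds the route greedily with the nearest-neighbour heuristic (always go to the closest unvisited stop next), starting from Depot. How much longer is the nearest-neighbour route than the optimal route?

Depot: N4=5, N3=8, N5=16, N2=20, N1=27 ⇒ N4
N4: N3=3, N5=11, N2=21, N1=28 ⇒ N3
N3: N5=14, N2=22, N1=29 ⇒ N5
N5: N2=29, N1=33 ⇒ N2
N2: N1=7 ⇒ N1
NN route Depot → N4 → N3 → N5 → N2 → N1 → Depot costs 85.
Optimal: Depot → N2 → N1 → N5 → N3 → N4 → Depot costs 82 (by enumerating all 60 distinct tours).
Excess = 85 − 82 = 3.

3 blocks longer than the optimal tour.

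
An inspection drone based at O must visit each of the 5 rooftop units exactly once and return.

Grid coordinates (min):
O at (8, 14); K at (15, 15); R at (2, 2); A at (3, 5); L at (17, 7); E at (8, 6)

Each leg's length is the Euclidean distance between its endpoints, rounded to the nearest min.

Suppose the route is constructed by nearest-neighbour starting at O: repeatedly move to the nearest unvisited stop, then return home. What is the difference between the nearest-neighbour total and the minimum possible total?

The nearest-neighbour route is 1 min longer than optimal.

From O: K=7, E=8, A=10, L=11, R=13 → choose K (7).
From K: L=8, E=11, A=16, R=18 → choose L (8).
From L: E=9, A=14, R=16 → choose E (9).
From E: A=5, R=7 → choose A (5).
From A: R=3 → choose R (3).
NN route O → K → L → E → A → R → O costs 45.
Optimal: O → K → L → E → R → A → O costs 44 (by enumerating all 60 distinct tours).
Excess = 45 − 44 = 1.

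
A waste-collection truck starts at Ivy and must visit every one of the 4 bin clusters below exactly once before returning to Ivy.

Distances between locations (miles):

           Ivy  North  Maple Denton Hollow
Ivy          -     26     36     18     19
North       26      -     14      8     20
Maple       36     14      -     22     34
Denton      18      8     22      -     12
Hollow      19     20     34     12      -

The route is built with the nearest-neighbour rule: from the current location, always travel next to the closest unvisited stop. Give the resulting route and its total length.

At Ivy the remaining stops are Denton 18, Hollow 19, North 26, Maple 36; go to Denton.
At Denton the remaining stops are North 8, Hollow 12, Maple 22; go to North.
At North the remaining stops are Maple 14, Hollow 20; go to Maple.
At Maple the remaining stops are Hollow 34; go to Hollow.
Return Hollow→Ivy: 19.
Total = 18 + 8 + 14 + 34 + 19 = 93.

Nearest-neighbour total = 93 miles; route Ivy → Denton → North → Maple → Hollow → Ivy.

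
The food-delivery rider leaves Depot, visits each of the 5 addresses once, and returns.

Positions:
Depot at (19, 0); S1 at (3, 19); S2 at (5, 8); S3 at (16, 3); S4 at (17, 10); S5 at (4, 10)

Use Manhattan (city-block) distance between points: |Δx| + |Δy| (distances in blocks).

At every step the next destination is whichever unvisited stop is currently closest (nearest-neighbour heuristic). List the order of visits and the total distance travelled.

78 blocks along Depot → S3 → S4 → S5 → S2 → S1 → Depot.

At Depot the remaining stops are S3 6, S4 12, S2 22, S5 25, S1 35; go to S3.
At S3 the remaining stops are S4 8, S2 16, S5 19, S1 29; go to S4.
At S4 the remaining stops are S5 13, S2 14, S1 23; go to S5.
At S5 the remaining stops are S2 3, S1 10; go to S2.
At S2 the remaining stops are S1 13; go to S1.
Return S1→Depot: 35.
Total = 6 + 8 + 13 + 3 + 13 + 35 = 78.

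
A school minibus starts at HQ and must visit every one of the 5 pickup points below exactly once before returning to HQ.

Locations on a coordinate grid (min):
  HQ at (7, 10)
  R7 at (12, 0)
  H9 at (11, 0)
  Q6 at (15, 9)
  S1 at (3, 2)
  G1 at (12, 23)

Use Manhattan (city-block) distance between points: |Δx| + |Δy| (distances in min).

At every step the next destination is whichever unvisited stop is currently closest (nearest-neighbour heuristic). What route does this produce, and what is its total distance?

Total distance 80 min via the nearest-neighbour route HQ → Q6 → R7 → H9 → S1 → G1 → HQ.

At HQ the remaining stops are Q6 9, S1 12, H9 14, R7 15, G1 18; go to Q6.
At Q6 the remaining stops are R7 12, H9 13, G1 17, S1 19; go to R7.
At R7 the remaining stops are H9 1, S1 11, G1 23; go to H9.
At H9 the remaining stops are S1 10, G1 24; go to S1.
At S1 the remaining stops are G1 30; go to G1.
Return G1→HQ: 18.
Total = 9 + 12 + 1 + 10 + 30 + 18 = 80.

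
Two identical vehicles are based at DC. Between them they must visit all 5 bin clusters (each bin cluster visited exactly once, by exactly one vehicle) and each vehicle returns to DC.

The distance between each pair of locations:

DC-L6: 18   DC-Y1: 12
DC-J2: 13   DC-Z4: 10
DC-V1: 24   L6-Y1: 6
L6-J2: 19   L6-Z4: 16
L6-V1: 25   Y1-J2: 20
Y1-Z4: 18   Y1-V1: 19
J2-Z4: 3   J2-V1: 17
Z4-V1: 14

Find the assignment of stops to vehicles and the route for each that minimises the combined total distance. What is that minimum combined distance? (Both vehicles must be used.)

Check every non-empty split of the stops between the two vehicles; for each half take its own optimal tour:
  {L6} + {Y1, J2, Z4, V1}: 36 + 61 = 97
  {Y1} + {L6, J2, Z4, V1}: 24 + 73 = 97
  {L6, Y1} + {J2, Z4, V1}: 36 + 54 = 90
  {J2} + {L6, Y1, Z4, V1}: 26 + 67 = 93
  {L6, J2} + {Y1, Z4, V1}: 50 + 55 = 105
  {Y1, J2} + {L6, Z4, V1}: 45 + 67 = 112
  … (15 splits in total)
Best: vehicle 1 DC → L6 → Y1 → DC = 36; vehicle 2 DC → J2 → Z4 → V1 → DC = 54; combined 90.

Minimum combined distance: 90.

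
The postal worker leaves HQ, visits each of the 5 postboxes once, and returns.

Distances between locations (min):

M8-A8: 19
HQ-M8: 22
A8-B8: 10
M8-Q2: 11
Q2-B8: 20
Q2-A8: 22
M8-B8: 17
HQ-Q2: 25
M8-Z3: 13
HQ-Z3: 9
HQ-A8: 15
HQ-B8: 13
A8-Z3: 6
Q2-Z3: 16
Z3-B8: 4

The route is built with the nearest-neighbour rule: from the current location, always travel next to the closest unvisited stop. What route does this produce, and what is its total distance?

Nearest-neighbour total = 78 min; route HQ → Z3 → B8 → A8 → M8 → Q2 → HQ.

HQ → [Z3:9 / B8:13 / A8:15 / M8:22 / Q2:25] → Z3 (9)
Z3 → [B8:4 / A8:6 / M8:13 / Q2:16] → B8 (4)
B8 → [A8:10 / M8:17 / Q2:20] → A8 (10)
A8 → [M8:19 / Q2:22] → M8 (19)
M8 → [Q2:11] → Q2 (11)
Return Q2→HQ: 25.
Total = 9 + 4 + 10 + 19 + 11 + 25 = 78.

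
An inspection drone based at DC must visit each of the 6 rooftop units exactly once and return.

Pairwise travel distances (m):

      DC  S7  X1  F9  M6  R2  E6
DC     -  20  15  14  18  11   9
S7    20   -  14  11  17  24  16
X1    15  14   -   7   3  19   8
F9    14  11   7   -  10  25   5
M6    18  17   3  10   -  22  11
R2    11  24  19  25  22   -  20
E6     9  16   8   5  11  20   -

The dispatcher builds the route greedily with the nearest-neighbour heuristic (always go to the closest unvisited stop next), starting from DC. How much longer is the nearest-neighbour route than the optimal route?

DC: E6=9, R2=11, F9=14, X1=15, M6=18, S7=20 ⇒ E6
E6: F9=5, X1=8, M6=11, S7=16, R2=20 ⇒ F9
F9: X1=7, M6=10, S7=11, R2=25 ⇒ X1
X1: M6=3, S7=14, R2=19 ⇒ M6
M6: S7=17, R2=22 ⇒ S7
S7: R2=24 ⇒ R2
NN route DC → E6 → F9 → X1 → M6 → S7 → R2 → DC costs 76.
Optimal: DC → R2 → X1 → M6 → S7 → F9 → E6 → DC costs 75 (by enumerating all 360 distinct tours).
Excess = 76 − 75 = 1.

Excess over optimum: 1 m.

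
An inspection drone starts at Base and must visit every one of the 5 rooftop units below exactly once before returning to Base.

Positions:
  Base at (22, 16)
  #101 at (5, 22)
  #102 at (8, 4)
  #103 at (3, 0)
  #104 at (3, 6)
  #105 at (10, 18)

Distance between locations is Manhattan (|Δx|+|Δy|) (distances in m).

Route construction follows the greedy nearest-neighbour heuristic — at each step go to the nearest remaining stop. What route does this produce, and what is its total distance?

At Base the remaining stops are #105 14, #101 23, #102 26, #104 29, #103 35; go to #105.
At #105 the remaining stops are #101 9, #102 16, #104 19, #103 25; go to #101.
At #101 the remaining stops are #104 18, #102 21, #103 24; go to #104.
At #104 the remaining stops are #103 6, #102 7; go to #103.
At #103 the remaining stops are #102 9; go to #102.
Return #102→Base: 26.
Total = 14 + 9 + 18 + 6 + 9 + 26 = 82.

Nearest-neighbour total = 82 m; route Base → #105 → #101 → #104 → #103 → #102 → Base.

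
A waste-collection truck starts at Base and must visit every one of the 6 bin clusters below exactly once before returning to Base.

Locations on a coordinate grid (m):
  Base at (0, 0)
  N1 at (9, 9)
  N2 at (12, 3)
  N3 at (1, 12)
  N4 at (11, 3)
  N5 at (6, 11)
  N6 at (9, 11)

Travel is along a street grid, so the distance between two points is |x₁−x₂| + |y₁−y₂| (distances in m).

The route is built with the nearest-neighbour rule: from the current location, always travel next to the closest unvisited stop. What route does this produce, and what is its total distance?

Total distance 48 m via the nearest-neighbour route Base → N3 → N5 → N6 → N1 → N4 → N2 → Base.

At Base the remaining stops are N3 13, N4 14, N2 15, N5 17, N1 18, N6 20; go to N3.
At N3 the remaining stops are N5 6, N6 9, N1 11, N4 19, N2 20; go to N5.
At N5 the remaining stops are N6 3, N1 5, N4 13, N2 14; go to N6.
At N6 the remaining stops are N1 2, N4 10, N2 11; go to N1.
At N1 the remaining stops are N4 8, N2 9; go to N4.
At N4 the remaining stops are N2 1; go to N2.
Return N2→Base: 15.
Total = 13 + 6 + 3 + 2 + 8 + 1 + 15 = 48.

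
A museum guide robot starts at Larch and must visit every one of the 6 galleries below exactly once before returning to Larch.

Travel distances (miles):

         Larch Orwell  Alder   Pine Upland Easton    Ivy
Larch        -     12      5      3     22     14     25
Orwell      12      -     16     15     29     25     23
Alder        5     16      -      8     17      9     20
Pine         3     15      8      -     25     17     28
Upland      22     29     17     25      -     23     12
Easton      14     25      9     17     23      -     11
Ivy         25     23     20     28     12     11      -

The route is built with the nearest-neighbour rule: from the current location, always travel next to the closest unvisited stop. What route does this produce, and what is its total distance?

84 miles along Larch → Pine → Alder → Easton → Ivy → Upland → Orwell → Larch.

From Larch: distances to unvisited — Pine=3, Alder=5, Orwell=12, Easton=14, Upland=22, Ivy=25. Nearest is Pine (3).
From Pine: distances to unvisited — Alder=8, Orwell=15, Easton=17, Upland=25, Ivy=28. Nearest is Alder (8).
From Alder: distances to unvisited — Easton=9, Orwell=16, Upland=17, Ivy=20. Nearest is Easton (9).
From Easton: distances to unvisited — Ivy=11, Upland=23, Orwell=25. Nearest is Ivy (11).
From Ivy: distances to unvisited — Upland=12, Orwell=23. Nearest is Upland (12).
From Upland: distances to unvisited — Orwell=29. Nearest is Orwell (29).
Return Orwell→Larch: 12.
Total = 3 + 8 + 9 + 11 + 12 + 29 + 12 = 84.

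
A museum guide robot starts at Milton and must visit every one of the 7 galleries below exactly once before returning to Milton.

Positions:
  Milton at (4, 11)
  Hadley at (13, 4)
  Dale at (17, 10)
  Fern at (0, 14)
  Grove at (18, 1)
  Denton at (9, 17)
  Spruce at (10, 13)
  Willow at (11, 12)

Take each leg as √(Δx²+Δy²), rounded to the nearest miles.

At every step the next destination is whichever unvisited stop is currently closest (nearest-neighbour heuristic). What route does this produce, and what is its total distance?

Total distance 55 miles via the nearest-neighbour route Milton → Fern → Denton → Spruce → Willow → Dale → Hadley → Grove → Milton.

Milton → [Fern:5 / Spruce:6 / Willow:7 / Denton:8 / Hadley:11 / Dale:13 / Grove:17] → Fern (5)
Fern → [Denton:9 / Spruce:10 / Willow:11 / Hadley:16 / Dale:17 / Grove:22] → Denton (9)
Denton → [Spruce:4 / Willow:5 / Dale:11 / Hadley:14 / Grove:18] → Spruce (4)
Spruce → [Willow:1 / Dale:8 / Hadley:9 / Grove:14] → Willow (1)
Willow → [Dale:6 / Hadley:8 / Grove:13] → Dale (6)
Dale → [Hadley:7 / Grove:9] → Hadley (7)
Hadley → [Grove:6] → Grove (6)
Return Grove→Milton: 17.
Total = 5 + 9 + 4 + 1 + 6 + 7 + 6 + 17 = 55.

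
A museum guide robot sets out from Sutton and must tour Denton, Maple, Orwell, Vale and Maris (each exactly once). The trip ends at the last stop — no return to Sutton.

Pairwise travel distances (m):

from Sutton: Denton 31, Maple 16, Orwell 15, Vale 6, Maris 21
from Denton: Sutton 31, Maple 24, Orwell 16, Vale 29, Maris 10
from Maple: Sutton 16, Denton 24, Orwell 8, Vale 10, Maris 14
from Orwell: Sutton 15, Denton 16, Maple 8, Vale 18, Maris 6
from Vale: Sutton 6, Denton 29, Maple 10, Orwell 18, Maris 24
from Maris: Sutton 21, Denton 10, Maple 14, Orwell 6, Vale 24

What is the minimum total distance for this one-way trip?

There are 5! = 120 possible orderings.
Sutton → Denton → Maple → Orwell → Vale → Maris: 31+24+8+18+24 = 105
Sutton → Denton → Maple → Orwell → Maris → Vale: 31+24+8+6+24 = 93
Sutton → Denton → Maple → Vale → Orwell → Maris: 31+24+10+18+6 = 89
Sutton → Denton → Maple → Vale → Maris → Orwell: 31+24+10+24+6 = 95
Sutton → Denton → Maple → Maris → Orwell → Vale: 31+24+14+6+18 = 93
Sutton → Denton → Maple → Maris → Vale → Orwell: 31+24+14+24+18 = 111
Sutton → Denton → Orwell → Maple → Vale → Maris: 31+16+8+10+24 = 89
Sutton → Denton → Orwell → Maple → Maris → Vale: 31+16+8+14+24 = 93
Sutton → Denton → Orwell → Vale → Maple → Maris: 31+16+18+10+14 = 89
Sutton → Denton → Orwell → Vale → Maris → Maple: 31+16+18+24+14 = 103
Sutton → Denton → Orwell → Maris → Maple → Vale: 31+16+6+14+10 = 77
Sutton → Denton → Orwell → Maris → Vale → Maple: 31+16+6+24+10 = 87
Sutton → Denton → Vale → Maple → Orwell → Maris: 31+29+10+8+6 = 84
Sutton → Denton → Vale → Maple → Maris → Orwell: 31+29+10+14+6 = 90
… (106 more)
Sutton → Vale → Maple → Orwell → Maris → Denton: 6+10+8+6+10 = 40  ← best
The minimum is 40.
One shortest path: Sutton → Vale → Maple → Orwell → Maris → Denton.

40 m — the minimum one-way total.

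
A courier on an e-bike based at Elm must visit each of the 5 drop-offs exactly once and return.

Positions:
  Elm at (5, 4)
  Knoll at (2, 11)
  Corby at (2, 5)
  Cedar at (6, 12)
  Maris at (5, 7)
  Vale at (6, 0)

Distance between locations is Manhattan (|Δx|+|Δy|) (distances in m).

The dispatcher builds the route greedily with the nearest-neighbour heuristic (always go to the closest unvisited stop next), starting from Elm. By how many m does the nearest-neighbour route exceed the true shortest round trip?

Elm: Maris=3, Corby=4, Vale=5, Cedar=9, Knoll=10 ⇒ Maris
Maris: Corby=5, Cedar=6, Knoll=7, Vale=8 ⇒ Corby
Corby: Knoll=6, Vale=9, Cedar=11 ⇒ Knoll
Knoll: Cedar=5, Vale=15 ⇒ Cedar
Cedar: Vale=12 ⇒ Vale
NN route Elm → Maris → Corby → Knoll → Cedar → Vale → Elm costs 36.
Optimal: Elm → Corby → Knoll → Cedar → Maris → Vale → Elm costs 34 (by enumerating all 60 distinct tours).
Excess = 36 − 34 = 2.

2 m longer than the optimal tour.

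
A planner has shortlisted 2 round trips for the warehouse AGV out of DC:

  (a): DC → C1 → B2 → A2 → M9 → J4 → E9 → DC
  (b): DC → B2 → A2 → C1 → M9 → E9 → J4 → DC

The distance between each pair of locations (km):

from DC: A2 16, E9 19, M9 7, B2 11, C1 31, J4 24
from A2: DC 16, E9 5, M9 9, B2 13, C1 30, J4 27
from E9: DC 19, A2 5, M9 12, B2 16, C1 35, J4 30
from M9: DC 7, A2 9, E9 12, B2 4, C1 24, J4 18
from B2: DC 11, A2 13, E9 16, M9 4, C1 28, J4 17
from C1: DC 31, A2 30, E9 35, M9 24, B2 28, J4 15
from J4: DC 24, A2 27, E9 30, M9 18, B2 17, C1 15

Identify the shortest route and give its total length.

(a): 31 + 28 + 13 + 9 + 18 + 30 + 19 = 148
(b): 11 + 13 + 30 + 24 + 12 + 30 + 24 = 144

144 km — (b) is the shortest.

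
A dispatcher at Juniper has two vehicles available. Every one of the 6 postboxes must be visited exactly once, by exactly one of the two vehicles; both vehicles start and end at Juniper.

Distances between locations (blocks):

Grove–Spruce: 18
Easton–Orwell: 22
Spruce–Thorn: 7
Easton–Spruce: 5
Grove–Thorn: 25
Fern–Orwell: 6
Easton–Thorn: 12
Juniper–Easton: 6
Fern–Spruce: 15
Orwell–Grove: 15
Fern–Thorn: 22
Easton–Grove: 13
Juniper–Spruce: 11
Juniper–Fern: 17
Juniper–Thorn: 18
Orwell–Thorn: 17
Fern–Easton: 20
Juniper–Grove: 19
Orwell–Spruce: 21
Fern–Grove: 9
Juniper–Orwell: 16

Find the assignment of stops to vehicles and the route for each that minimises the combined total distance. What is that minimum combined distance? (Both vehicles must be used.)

There are 2^5 − 1 = 31 ways to divide the 6 stops into two non-empty groups. For each, the best each vehicle can do is its own shortest tour through its group:
  {Fern} + {Easton, Orwell, Grove, Spruce, Thorn}: 34 + 69 = 103
  {Easton} + {Fern, Orwell, Grove, Spruce, Thorn}: 12 + 69 = 81
  {Fern, Easton} + {Orwell, Grove, Spruce, Thorn}: 43 + 69 = 112
  {Orwell} + {Fern, Easton, Grove, Spruce, Thorn}: 32 + 68 = 100
  {Fern, Orwell} + {Easton, Grove, Spruce, Thorn}: 39 + 62 = 101
  {Easton, Orwell} + {Fern, Grove, Spruce, Thorn}: 44 + 68 = 112
  … (31 splits in total)
Best: vehicle 1 Juniper → Easton → Juniper = 12; vehicle 2 Juniper → Grove → Fern → Orwell → Thorn → Spruce → Juniper = 69; combined 81.

Minimum combined distance: 81 blocks.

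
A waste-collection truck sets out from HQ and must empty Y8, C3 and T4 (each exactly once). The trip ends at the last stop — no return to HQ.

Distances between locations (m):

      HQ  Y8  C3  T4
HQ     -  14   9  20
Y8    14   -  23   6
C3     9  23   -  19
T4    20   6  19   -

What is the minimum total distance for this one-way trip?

There are 3! = 6 possible orderings.
HQ - Y8 - C3 - T4: 14+23+19 = 56
HQ - Y8 - T4 - C3: 14+6+19 = 39
HQ - C3 - Y8 - T4: 9+23+6 = 38
HQ - C3 - T4 - Y8: 9+19+6 = 34
HQ - T4 - Y8 - C3: 20+6+23 = 49
HQ - T4 - C3 - Y8: 20+19+23 = 62
The minimum is 34.
One shortest path: HQ → C3 → T4 → Y8.

34 m — the minimum one-way total.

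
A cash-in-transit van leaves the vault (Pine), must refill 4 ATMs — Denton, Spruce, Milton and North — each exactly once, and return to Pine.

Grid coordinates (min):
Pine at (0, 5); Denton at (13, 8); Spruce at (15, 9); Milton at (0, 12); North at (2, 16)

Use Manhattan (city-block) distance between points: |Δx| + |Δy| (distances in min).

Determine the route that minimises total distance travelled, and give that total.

There are 12 distinct closed tours to check (reversals are equivalent).
Pine→Denton→Spruce→Milton→North→Pine: 16+3+18+6+13 = 56
Pine→Denton→Spruce→North→Milton→Pine: 16+3+20+6+7 = 52
Pine→Denton→Milton→Spruce→North→Pine: 16+17+18+20+13 = 84
Pine→Denton→Milton→North→Spruce→Pine: 16+17+6+20+19 = 78
Pine→Denton→North→Spruce→Milton→Pine: 16+19+20+18+7 = 80
Pine→Denton→North→Milton→Spruce→Pine: 16+19+6+18+19 = 78
Pine→Spruce→Denton→Milton→North→Pine: 19+3+17+6+13 = 58
Pine→Spruce→Denton→North→Milton→Pine: 19+3+19+6+7 = 54
Pine→Spruce→Milton→Denton→North→Pine: 19+18+17+19+13 = 86
Pine→Spruce→North→Denton→Milton→Pine: 19+20+19+17+7 = 82
Pine→Milton→Denton→Spruce→North→Pine: 7+17+3+20+13 = 60
Pine→Milton→Spruce→Denton→North→Pine: 7+18+3+19+13 = 60
The minimum is 52.
One optimal route: Pine → Denton → Spruce → North → Milton → Pine (or its reverse).

Minimum total distance: 52 min.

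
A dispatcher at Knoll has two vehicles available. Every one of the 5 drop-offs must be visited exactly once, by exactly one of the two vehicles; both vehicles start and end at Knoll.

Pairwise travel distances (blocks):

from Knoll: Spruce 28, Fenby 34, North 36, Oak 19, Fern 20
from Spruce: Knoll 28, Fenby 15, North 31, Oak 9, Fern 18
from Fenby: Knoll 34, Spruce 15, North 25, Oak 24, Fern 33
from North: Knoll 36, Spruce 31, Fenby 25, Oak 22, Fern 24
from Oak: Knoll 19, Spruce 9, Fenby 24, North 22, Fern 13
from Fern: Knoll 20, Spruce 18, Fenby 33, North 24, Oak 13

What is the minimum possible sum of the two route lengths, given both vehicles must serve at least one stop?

Try each way of splitting the stops between the two vehicles (each non-empty) and, for each split, find the best tour for each vehicle:
  {Spruce} + {Fenby, North, Oak, Fern}: 56 + 112 = 168
  {Fenby} + {Spruce, North, Oak, Fern}: 68 + 103 = 171
  {Spruce, Fenby} + {North, Oak, Fern}: 77 + 85 = 162
  {North} + {Spruce, Fenby, Oak, Fern}: 72 + 91 = 163
  {Spruce, North} + {Fenby, Oak, Fern}: 95 + 91 = 186
  {Fenby, North} + {Spruce, Oak, Fern}: 95 + 66 = 161
  … (15 splits in total)
  {Spruce, Fenby, North, Oak} + {Fern}: 104 + 40 = 144  ← best
Best: vehicle 1 Knoll → North → Fenby → Spruce → Oak → Knoll = 104; vehicle 2 Knoll → Fern → Knoll = 40; combined 144.

144 blocks — the smallest possible combined total.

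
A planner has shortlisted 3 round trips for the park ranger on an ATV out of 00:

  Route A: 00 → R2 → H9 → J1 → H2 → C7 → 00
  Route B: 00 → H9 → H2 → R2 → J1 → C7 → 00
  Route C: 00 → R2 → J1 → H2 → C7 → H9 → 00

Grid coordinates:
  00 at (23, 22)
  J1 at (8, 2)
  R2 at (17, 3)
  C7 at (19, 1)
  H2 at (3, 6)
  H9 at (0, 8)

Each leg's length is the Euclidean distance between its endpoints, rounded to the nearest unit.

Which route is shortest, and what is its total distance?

Route A: 20 + 18 + 10 + 6 + 17 + 21 = 92
Route B: 27 + 4 + 14 + 9 + 11 + 21 = 86
Route C: 20 + 9 + 6 + 17 + 20 + 27 = 99

86 — Route B is the shortest.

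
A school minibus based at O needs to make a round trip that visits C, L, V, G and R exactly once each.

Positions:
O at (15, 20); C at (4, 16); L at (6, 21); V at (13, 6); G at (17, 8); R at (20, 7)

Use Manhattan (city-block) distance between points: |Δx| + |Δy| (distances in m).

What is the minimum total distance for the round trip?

Minimum total distance: 62 m.

O - C - L - V - G - R - O: 15+7+22+6+4+18 = 72
O - C - L - V - R - G - O: 15+7+22+8+4+14 = 70
O - C - L - G - V - R - O: 15+7+24+6+8+18 = 78
O - C - L - G - R - V - O: 15+7+24+4+8+16 = 74
O - C - L - R - V - G - O: 15+7+28+8+6+14 = 78
O - C - L - R - G - V - O: 15+7+28+4+6+16 = 76
O - C - V - L - G - R - O: 15+19+22+24+4+18 = 102
O - C - V - L - R - G - O: 15+19+22+28+4+14 = 102
O - C - V - G - L - R - O: 15+19+6+24+28+18 = 110
O - C - V - G - R - L - O: 15+19+6+4+28+10 = 82
O - C - V - R - L - G - O: 15+19+8+28+24+14 = 108
O - C - V - R - G - L - O: 15+19+8+4+24+10 = 80
O - C - G - L - V - R - O: 15+21+24+22+8+18 = 108
O - C - G - L - R - V - O: 15+21+24+28+8+16 = 112
… (46 more)
O - L - C - V - R - G - O: 10+7+19+8+4+14 = 62  ← best
The minimum is 62.
One optimal route: O → L → C → V → R → G → O (or its reverse).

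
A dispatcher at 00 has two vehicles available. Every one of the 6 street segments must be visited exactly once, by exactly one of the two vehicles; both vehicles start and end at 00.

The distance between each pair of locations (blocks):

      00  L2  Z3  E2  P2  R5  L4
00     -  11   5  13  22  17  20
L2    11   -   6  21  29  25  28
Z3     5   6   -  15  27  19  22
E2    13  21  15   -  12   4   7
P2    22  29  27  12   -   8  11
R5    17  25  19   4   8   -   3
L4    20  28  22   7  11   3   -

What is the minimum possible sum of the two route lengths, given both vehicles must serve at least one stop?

Minimum combined distance: 75 blocks.

Check every non-empty split of the stops between the two vehicles; for each half take its own optimal tour:
  {L2} + {Z3, E2, P2, R5, L4}: 22 + 60 = 82
  {Z3} + {L2, E2, P2, R5, L4}: 10 + 71 = 81
  {L2, Z3} + {E2, P2, R5, L4}: 22 + 53 = 75
  {E2} + {L2, Z3, P2, R5, L4}: 26 + 71 = 97
  {L2, E2} + {Z3, P2, R5, L4}: 45 + 60 = 105
  {Z3, E2} + {L2, P2, R5, L4}: 33 + 71 = 104
  … (31 splits in total)
Best: vehicle 1 00 → L2 → Z3 → 00 = 22; vehicle 2 00 → E2 → R5 → L4 → P2 → 00 = 53; combined 75.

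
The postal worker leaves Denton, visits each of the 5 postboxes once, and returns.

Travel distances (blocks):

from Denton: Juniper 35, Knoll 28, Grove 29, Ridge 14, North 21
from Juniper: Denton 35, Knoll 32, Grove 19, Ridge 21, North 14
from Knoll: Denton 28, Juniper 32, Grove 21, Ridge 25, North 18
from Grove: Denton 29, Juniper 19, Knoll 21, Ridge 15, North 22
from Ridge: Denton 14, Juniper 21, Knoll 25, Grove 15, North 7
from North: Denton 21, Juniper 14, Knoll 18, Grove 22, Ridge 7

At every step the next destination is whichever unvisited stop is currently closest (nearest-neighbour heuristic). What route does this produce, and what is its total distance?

At Denton the remaining stops are Ridge 14, North 21, Knoll 28, Grove 29, Juniper 35; go to Ridge.
At Ridge the remaining stops are North 7, Grove 15, Juniper 21, Knoll 25; go to North.
At North the remaining stops are Juniper 14, Knoll 18, Grove 22; go to Juniper.
At Juniper the remaining stops are Grove 19, Knoll 32; go to Grove.
At Grove the remaining stops are Knoll 21; go to Knoll.
Return Knoll→Denton: 28.
Total = 14 + 7 + 14 + 19 + 21 + 28 = 103.

103 blocks along Denton → Ridge → North → Juniper → Grove → Knoll → Denton.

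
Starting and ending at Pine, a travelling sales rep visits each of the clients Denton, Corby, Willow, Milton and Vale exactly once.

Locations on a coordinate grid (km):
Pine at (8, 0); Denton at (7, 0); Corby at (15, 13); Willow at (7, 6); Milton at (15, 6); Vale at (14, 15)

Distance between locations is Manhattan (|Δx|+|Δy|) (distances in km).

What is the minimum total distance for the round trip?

46 km — the shortest possible round trip.

With 5 stops there are 5!/2 = 60 distinct round trips (a route and its reverse cost the same).
Pine-Denton-Corby-Willow-Milton-Vale-Pine: 1+21+15+8+10+21 = 76
Pine-Denton-Corby-Willow-Vale-Milton-Pine: 1+21+15+16+10+13 = 76
Pine-Denton-Corby-Milton-Willow-Vale-Pine: 1+21+7+8+16+21 = 74
Pine-Denton-Corby-Milton-Vale-Willow-Pine: 1+21+7+10+16+7 = 62
Pine-Denton-Corby-Vale-Willow-Milton-Pine: 1+21+3+16+8+13 = 62
Pine-Denton-Corby-Vale-Milton-Willow-Pine: 1+21+3+10+8+7 = 50
Pine-Denton-Willow-Corby-Milton-Vale-Pine: 1+6+15+7+10+21 = 60
Pine-Denton-Willow-Corby-Vale-Milton-Pine: 1+6+15+3+10+13 = 48
Pine-Denton-Willow-Milton-Corby-Vale-Pine: 1+6+8+7+3+21 = 46
Pine-Denton-Willow-Milton-Vale-Corby-Pine: 1+6+8+10+3+20 = 48
Pine-Denton-Willow-Vale-Corby-Milton-Pine: 1+6+16+3+7+13 = 46
Pine-Denton-Willow-Vale-Milton-Corby-Pine: 1+6+16+10+7+20 = 60
Pine-Denton-Milton-Corby-Willow-Vale-Pine: 1+14+7+15+16+21 = 74
Pine-Denton-Milton-Corby-Vale-Willow-Pine: 1+14+7+3+16+7 = 48
… (46 more)
The minimum is 46.
One optimal route: Pine → Denton → Willow → Milton → Corby → Vale → Pine (or its reverse).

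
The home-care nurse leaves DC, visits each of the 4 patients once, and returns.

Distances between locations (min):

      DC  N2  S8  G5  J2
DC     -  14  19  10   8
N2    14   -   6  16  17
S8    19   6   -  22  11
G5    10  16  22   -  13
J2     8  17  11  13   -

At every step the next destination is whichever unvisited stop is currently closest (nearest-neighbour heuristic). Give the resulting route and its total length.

51 min along DC → J2 → S8 → N2 → G5 → DC.

At DC the remaining stops are J2 8, G5 10, N2 14, S8 19; go to J2.
At J2 the remaining stops are S8 11, G5 13, N2 17; go to S8.
At S8 the remaining stops are N2 6, G5 22; go to N2.
At N2 the remaining stops are G5 16; go to G5.
Return G5→DC: 10.
Total = 8 + 11 + 6 + 16 + 10 = 51.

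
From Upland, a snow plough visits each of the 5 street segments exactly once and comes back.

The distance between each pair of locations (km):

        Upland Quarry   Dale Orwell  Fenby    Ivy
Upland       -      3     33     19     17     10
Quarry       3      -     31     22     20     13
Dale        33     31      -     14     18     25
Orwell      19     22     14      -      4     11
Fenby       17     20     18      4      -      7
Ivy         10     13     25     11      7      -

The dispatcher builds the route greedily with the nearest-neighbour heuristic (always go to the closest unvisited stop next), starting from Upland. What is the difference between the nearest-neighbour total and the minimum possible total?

5 km longer than the optimal tour.

From Upland: Quarry=3, Ivy=10, Fenby=17, Orwell=19, Dale=33 → choose Quarry (3).
From Quarry: Ivy=13, Fenby=20, Orwell=22, Dale=31 → choose Ivy (13).
From Ivy: Fenby=7, Orwell=11, Dale=25 → choose Fenby (7).
From Fenby: Orwell=4, Dale=18 → choose Orwell (4).
From Orwell: Dale=14 → choose Dale (14).
NN route Upland → Quarry → Ivy → Fenby → Orwell → Dale → Upland costs 74.
Optimal: Upland → Quarry → Dale → Orwell → Fenby → Ivy → Upland costs 69 (by enumerating all 60 distinct tours).
Excess = 74 − 69 = 5.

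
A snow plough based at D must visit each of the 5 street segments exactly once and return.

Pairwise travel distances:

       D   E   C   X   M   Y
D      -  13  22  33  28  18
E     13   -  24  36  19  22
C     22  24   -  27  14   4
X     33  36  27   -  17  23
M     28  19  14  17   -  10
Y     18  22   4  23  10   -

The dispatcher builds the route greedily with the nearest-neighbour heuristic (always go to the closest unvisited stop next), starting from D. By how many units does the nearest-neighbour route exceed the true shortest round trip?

Excess over optimum: 8.

D: E=13, Y=18, C=22, M=28, X=33 ⇒ E
E: M=19, Y=22, C=24, X=36 ⇒ M
M: Y=10, C=14, X=17 ⇒ Y
Y: C=4, X=23 ⇒ C
C: X=27 ⇒ X
NN route D → E → M → Y → C → X → D costs 106.
Optimal: D → E → M → X → C → Y → D costs 98 (by enumerating all 60 distinct tours).
Excess = 106 − 98 = 8.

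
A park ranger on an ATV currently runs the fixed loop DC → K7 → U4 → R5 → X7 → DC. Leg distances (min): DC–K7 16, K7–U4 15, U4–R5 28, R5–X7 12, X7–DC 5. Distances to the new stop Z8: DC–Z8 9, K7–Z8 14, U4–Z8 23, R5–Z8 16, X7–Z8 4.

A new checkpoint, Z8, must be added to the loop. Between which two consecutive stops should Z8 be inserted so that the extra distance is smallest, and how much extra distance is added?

Insertion cost between consecutive stops i–j is d(i,Z8) + d(Z8,j) − d(i,j):
  between DC and K7: 9 + 14 − 16 = 7
  between K7 and U4: 14 + 23 − 15 = 22
  between U4 and R5: 23 + 16 − 28 = 11
  between R5 and X7: 16 + 4 − 12 = 8
  between X7 and DC: 4 + 9 − 5 = 8
Cheapest insertion is between DC and K7, adding 7.
New total = 76 + 7 = 83.

+7 min — insert Z8 between DC and K7.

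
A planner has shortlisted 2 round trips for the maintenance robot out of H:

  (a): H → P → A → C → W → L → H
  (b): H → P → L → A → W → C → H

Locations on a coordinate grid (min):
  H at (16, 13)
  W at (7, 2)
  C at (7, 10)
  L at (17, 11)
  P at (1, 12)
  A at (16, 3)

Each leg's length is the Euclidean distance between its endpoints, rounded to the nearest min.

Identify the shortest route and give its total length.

(a): 15 + 17 + 11 + 8 + 13 + 2 = 66
(b): 15 + 16 + 8 + 9 + 8 + 9 = 65

Shortest is (b), total 65 min.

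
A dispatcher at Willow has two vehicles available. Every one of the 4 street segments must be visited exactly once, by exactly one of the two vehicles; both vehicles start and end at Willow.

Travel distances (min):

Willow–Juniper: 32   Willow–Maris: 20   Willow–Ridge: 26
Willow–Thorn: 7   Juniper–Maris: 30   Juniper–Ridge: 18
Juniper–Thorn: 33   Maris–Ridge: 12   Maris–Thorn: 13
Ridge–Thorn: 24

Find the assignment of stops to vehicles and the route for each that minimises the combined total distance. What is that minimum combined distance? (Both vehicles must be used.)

Minimum combined distance: 96 min.

Try each way of splitting the stops between the two vehicles (each non-empty) and, for each split, find the best tour for each vehicle:
  {Juniper} + {Maris, Ridge, Thorn}: 64 + 58 = 122
  {Maris} + {Juniper, Ridge, Thorn}: 40 + 81 = 121
  {Juniper, Maris} + {Ridge, Thorn}: 82 + 57 = 139
  {Ridge} + {Juniper, Maris, Thorn}: 52 + 82 = 134
  {Juniper, Ridge} + {Maris, Thorn}: 76 + 40 = 116
  {Maris, Ridge} + {Juniper, Thorn}: 58 + 72 = 130
  … (7 splits in total)
  {Juniper, Maris, Ridge} + {Thorn}: 82 + 14 = 96  ← best
Best: vehicle 1 Willow → Juniper → Ridge → Maris → Willow = 82; vehicle 2 Willow → Thorn → Willow = 14; combined 96.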